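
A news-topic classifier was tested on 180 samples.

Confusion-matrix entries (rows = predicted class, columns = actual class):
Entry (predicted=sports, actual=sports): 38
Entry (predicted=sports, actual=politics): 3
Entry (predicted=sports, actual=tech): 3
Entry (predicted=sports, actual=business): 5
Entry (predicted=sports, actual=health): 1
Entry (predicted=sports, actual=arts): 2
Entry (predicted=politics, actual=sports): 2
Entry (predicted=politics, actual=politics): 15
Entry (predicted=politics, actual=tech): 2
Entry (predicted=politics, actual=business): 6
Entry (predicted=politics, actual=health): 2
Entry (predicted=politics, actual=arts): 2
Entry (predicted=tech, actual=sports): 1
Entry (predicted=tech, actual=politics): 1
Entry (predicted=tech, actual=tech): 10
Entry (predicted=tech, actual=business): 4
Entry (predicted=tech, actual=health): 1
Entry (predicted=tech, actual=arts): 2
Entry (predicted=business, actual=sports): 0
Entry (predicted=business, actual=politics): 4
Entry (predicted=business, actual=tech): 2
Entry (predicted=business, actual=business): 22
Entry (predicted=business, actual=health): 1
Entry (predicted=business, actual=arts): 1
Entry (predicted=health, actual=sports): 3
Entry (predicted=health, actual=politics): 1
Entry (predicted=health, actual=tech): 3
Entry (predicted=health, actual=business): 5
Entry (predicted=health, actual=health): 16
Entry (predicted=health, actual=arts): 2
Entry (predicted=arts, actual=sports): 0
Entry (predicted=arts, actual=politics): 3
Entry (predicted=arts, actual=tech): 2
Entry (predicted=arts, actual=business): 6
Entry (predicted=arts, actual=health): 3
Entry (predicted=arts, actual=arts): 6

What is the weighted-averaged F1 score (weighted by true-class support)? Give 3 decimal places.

0.592

Per-class F1 score (2·TP/(2·TP+FP+FN)):
  sports: TP=38, FP=3+3+5+1+2=14, FN=2+1+0+3+0=6 → 76/96 = 0.7917
  politics: TP=15, FP=2+2+6+2+2=14, FN=3+1+4+1+3=12 → 30/56 = 0.5357
  tech: TP=10, FP=1+1+4+1+2=9, FN=3+2+2+3+2=12 → 20/41 = 0.4878
  business: TP=22, FP=0+4+2+1+1=8, FN=5+6+4+5+6=26 → 44/78 = 0.5641
  health: TP=16, FP=3+1+3+5+2=14, FN=1+2+1+1+3=8 → 32/54 = 0.5926
  arts: TP=6, FP=0+3+2+6+3=14, FN=2+2+2+1+2=9 → 12/35 = 0.3429
Weighted-F1 score = Σ (supportᵢ/N)·F1 scoreᵢ with N=180: (44/180)·0.7917 + (27/180)·0.5357 + (22/180)·0.4878 + (48/180)·0.5641 + (24/180)·0.5926 + (15/180)·0.3429 = 0.592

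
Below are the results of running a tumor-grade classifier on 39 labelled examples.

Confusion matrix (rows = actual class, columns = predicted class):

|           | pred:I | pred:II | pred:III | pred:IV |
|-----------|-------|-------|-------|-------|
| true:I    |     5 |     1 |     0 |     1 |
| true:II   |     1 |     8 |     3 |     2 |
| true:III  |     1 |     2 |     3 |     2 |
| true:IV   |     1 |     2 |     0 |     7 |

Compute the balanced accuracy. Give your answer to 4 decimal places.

Balanced accuracy = mean of per-class recall.
  I: recall = 5/7 = 0.71429
  II: recall = 8/14 = 0.57143
  III: recall = 3/8 = 0.37500
  IV: recall = 7/10 = 0.70000
Mean = (0.71429 + 0.57143 + 0.37500 + 0.70000) / 4 = 0.5902

0.5902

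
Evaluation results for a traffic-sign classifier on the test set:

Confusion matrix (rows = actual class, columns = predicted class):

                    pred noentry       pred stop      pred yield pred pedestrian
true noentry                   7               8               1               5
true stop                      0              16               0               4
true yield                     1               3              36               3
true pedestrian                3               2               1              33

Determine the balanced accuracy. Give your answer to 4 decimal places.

0.7042

Balanced accuracy = mean of per-class recall.
  noentry: recall = 7/21 = 0.33333
  stop: recall = 16/20 = 0.80000
  yield: recall = 36/43 = 0.83721
  pedestrian: recall = 33/39 = 0.84615
Mean = (0.33333 + 0.80000 + 0.83721 + 0.84615) / 4 = 0.7042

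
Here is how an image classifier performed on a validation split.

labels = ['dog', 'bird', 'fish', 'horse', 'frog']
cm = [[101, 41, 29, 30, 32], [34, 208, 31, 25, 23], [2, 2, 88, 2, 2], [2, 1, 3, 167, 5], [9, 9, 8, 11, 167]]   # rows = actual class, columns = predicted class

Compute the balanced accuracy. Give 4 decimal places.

Balanced accuracy = mean of per-class recall.
  dog: recall = 101/233 = 0.43348
  bird: recall = 208/321 = 0.64798
  fish: recall = 88/96 = 0.91667
  horse: recall = 167/178 = 0.93820
  frog: recall = 167/204 = 0.81863
Mean = (0.43348 + 0.64798 + 0.91667 + 0.93820 + 0.81863) / 5 = 0.7510

0.7510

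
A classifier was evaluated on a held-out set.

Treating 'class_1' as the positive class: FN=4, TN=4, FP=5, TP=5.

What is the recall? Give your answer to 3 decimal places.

Recall = TP/(TP+FN) = 5/(5+4) = 5/9 = 0.556

0.556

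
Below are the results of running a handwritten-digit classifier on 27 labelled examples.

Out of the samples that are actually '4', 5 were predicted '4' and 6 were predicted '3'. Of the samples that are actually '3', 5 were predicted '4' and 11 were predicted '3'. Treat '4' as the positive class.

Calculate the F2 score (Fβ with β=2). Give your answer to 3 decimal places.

Fβ = (1+β²)·TP / ((1+β²)·TP + β²·FN + FP), with β²=4
= 5·5 / (5·5 + 4·6 + 5) = 0.463

0.463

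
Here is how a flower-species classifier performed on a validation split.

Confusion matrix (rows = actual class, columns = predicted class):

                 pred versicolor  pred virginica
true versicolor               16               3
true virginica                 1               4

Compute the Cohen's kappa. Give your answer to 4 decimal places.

Observed agreement pₒ = trace/N = 20/24 = 0.83333
Expected agreement pₑ = Σ (rowᵢ·colᵢ)/N² = (19·17 + 5·7)/24² = 0.62153
κ = (pₒ − pₑ)/(1 − pₑ) = (0.83333 − 0.62153)/(1 − 0.62153) = 0.5596

0.5596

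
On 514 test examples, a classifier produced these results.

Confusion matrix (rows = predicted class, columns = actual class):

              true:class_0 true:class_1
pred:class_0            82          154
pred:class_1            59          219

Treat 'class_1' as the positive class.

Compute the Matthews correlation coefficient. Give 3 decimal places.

0.151

MCC = (TP·TN − FP·FN) / √((TP+FP)(TP+FN)(TN+FP)(TN+FN))
Numerator = 219·82 − 59·154 = 8872
Denominator = √(278·373·141·236) = √3450521544 = 58741.1401
MCC = 8872 / 58741.1401 = 0.151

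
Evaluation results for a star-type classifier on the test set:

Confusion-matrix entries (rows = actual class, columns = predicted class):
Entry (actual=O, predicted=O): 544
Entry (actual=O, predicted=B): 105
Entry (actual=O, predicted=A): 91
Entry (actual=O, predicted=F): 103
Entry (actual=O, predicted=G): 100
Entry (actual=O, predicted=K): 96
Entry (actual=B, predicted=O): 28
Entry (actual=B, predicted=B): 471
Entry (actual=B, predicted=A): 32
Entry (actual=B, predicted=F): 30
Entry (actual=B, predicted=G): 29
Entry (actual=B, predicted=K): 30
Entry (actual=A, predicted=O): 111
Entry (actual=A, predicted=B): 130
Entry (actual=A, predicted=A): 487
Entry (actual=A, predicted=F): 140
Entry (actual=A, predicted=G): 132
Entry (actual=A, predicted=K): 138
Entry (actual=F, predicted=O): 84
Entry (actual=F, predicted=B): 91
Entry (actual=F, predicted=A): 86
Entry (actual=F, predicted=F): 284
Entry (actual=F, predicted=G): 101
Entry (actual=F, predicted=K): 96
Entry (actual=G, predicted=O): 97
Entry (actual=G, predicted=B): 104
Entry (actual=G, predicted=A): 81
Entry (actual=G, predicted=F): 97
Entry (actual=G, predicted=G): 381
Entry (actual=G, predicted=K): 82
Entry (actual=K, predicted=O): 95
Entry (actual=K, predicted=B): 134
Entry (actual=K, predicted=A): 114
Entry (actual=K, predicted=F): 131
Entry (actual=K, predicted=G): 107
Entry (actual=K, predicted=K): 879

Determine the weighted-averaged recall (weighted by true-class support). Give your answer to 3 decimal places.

Per-class recall (TP/(TP+FN)):
  O: TP=544, FN=105+91+103+100+96=495 → 544/1039 = 0.5236
  B: TP=471, FN=28+32+30+29+30=149 → 471/620 = 0.7597
  A: TP=487, FN=111+130+140+132+138=651 → 487/1138 = 0.4279
  F: TP=284, FN=84+91+86+101+96=458 → 284/742 = 0.3827
  G: TP=381, FN=97+104+81+97+82=461 → 381/842 = 0.4525
  K: TP=879, FN=95+134+114+131+107=581 → 879/1460 = 0.6021
Weighted-recall = Σ (supportᵢ/N)·recallᵢ with N=5841: (1039/5841)·0.5236 + (620/5841)·0.7597 + (1138/5841)·0.4279 + (742/5841)·0.3827 + (842/5841)·0.4525 + (1460/5841)·0.6021 = 0.521

0.521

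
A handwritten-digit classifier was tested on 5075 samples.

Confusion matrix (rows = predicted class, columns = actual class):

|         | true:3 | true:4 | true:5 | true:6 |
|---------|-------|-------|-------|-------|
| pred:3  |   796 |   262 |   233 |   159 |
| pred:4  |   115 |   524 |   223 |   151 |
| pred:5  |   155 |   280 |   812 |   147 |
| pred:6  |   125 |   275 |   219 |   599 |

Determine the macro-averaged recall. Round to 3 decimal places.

0.543

Per-class recall (TP/(TP+FN)):
  3: TP=796, FN=115+155+125=395 → 796/1191 = 0.6683
  4: TP=524, FN=262+280+275=817 → 524/1341 = 0.3908
  5: TP=812, FN=233+223+219=675 → 812/1487 = 0.5461
  6: TP=599, FN=159+151+147=457 → 599/1056 = 0.5672
Macro-recall = mean = (0.6683 + 0.3908 + 0.5461 + 0.5672) / 4 = 0.543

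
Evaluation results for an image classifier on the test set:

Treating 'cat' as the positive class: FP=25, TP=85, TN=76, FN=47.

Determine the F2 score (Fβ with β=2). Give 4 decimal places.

0.6661

Fβ = (1+β²)·TP / ((1+β²)·TP + β²·FN + FP), with β²=4
= 5·85 / (5·85 + 4·47 + 25) = 0.6661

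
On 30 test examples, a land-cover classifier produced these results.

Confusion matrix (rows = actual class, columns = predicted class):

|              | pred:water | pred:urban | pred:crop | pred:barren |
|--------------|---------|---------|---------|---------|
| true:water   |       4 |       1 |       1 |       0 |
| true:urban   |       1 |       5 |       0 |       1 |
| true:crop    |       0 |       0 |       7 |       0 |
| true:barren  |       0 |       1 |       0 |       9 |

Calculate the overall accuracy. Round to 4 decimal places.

0.8333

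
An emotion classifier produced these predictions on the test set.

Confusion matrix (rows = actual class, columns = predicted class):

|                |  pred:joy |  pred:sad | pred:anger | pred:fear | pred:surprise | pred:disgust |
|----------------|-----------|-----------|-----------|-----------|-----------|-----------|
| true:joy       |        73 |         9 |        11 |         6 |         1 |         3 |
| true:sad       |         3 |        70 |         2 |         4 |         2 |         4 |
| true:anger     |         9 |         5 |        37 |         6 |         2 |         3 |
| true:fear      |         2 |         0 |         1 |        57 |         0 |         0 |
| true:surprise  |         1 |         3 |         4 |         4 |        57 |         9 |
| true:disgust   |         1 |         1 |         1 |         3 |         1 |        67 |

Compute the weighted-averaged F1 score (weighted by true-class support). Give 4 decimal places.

0.7790

Per-class F1 score (2·TP/(2·TP+FP+FN)):
  joy: TP=73, FP=3+9+2+1+1=16, FN=9+11+6+1+3=30 → 146/192 = 0.76042
  sad: TP=70, FP=9+5+0+3+1=18, FN=3+2+4+2+4=15 → 140/173 = 0.80925
  anger: TP=37, FP=11+2+1+4+1=19, FN=9+5+6+2+3=25 → 74/118 = 0.62712
  fear: TP=57, FP=6+4+6+4+3=23, FN=2+0+1+0+0=3 → 114/140 = 0.81429
  surprise: TP=57, FP=1+2+2+0+1=6, FN=1+3+4+4+9=21 → 114/141 = 0.80851
  disgust: TP=67, FP=3+4+3+0+9=19, FN=1+1+1+3+1=7 → 134/160 = 0.83750
Weighted-F1 score = Σ (supportᵢ/N)·F1 scoreᵢ with N=462: (103/462)·0.76042 + (85/462)·0.80925 + (62/462)·0.62712 + (60/462)·0.81429 + (78/462)·0.80851 + (74/462)·0.83750 = 0.7790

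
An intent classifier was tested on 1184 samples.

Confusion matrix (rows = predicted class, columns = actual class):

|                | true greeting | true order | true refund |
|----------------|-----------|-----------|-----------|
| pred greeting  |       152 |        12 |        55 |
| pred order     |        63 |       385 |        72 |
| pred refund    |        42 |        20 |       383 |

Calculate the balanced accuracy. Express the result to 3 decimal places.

0.755

Balanced accuracy = mean of per-class recall.
  greeting: recall = 152/257 = 0.5914
  order: recall = 385/417 = 0.9233
  refund: recall = 383/510 = 0.7510
Mean = (0.5914 + 0.9233 + 0.7510) / 3 = 0.755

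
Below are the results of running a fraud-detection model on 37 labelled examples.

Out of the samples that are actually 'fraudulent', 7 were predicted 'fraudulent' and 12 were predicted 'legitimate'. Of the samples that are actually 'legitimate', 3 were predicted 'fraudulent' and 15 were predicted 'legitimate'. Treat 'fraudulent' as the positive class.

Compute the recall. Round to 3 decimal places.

Recall = TP/(TP+FN) = 7/(7+12) = 7/19 = 0.368

0.368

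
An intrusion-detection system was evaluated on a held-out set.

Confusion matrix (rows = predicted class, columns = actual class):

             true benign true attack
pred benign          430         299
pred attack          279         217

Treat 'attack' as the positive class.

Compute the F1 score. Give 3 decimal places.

0.429

Precision = TP/(TP+FP) = 217/496 = 0.4375
Recall = TP/(TP+FN) = 217/516 = 0.4205
F1 = 2·TP/(2·TP+FP+FN) = 434/1012 = 0.429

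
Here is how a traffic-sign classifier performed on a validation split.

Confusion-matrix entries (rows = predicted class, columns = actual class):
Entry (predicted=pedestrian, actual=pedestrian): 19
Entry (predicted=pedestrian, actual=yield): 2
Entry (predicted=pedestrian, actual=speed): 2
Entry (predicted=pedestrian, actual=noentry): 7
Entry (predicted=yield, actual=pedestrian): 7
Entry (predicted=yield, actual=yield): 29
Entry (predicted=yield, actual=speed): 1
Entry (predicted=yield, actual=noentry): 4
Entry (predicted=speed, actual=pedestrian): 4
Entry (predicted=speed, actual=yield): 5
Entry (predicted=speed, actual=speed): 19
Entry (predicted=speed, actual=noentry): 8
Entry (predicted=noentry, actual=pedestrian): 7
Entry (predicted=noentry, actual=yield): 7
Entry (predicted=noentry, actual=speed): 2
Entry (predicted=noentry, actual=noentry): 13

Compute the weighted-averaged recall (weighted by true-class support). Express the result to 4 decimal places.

0.5882

Per-class recall (TP/(TP+FN)):
  pedestrian: TP=19, FN=7+4+7=18 → 19/37 = 0.51351
  yield: TP=29, FN=2+5+7=14 → 29/43 = 0.67442
  speed: TP=19, FN=2+1+2=5 → 19/24 = 0.79167
  noentry: TP=13, FN=7+4+8=19 → 13/32 = 0.40625
Weighted-recall = Σ (supportᵢ/N)·recallᵢ with N=136: (37/136)·0.51351 + (43/136)·0.67442 + (24/136)·0.79167 + (32/136)·0.40625 = 0.5882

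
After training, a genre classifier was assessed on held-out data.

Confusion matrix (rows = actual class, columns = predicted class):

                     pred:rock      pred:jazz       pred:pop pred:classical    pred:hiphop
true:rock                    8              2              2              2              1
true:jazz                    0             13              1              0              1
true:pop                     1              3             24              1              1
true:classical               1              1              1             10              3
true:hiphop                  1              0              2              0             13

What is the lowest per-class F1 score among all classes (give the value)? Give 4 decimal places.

0.6154

Per-class F1 score (2·TP/(2·TP+FP+FN)):
  rock: TP=8, FP=0+1+1+1=3, FN=2+2+2+1=7 → 16/26 = 0.61538
  jazz: TP=13, FP=2+3+1+0=6, FN=0+1+0+1=2 → 26/34 = 0.76471
  pop: TP=24, FP=2+1+1+2=6, FN=1+3+1+1=6 → 48/60 = 0.80000
  classical: TP=10, FP=2+0+1+0=3, FN=1+1+1+3=6 → 20/29 = 0.68966
  hiphop: TP=13, FP=1+1+1+3=6, FN=1+0+2+0=3 → 26/35 = 0.74286
Lowest is class 'rock' with F1 score = 0.6154.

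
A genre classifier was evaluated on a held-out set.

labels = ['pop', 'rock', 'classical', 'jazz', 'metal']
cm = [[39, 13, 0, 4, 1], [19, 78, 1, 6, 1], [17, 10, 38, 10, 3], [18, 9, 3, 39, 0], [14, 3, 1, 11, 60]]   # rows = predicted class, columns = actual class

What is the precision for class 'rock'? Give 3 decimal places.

Treat 'rock' as positive and all other classes as negative.
precision = TP/(TP+FP).
rock: TP=78, FP=19+1+6+1=27 → 78/105 = 0.7429

0.743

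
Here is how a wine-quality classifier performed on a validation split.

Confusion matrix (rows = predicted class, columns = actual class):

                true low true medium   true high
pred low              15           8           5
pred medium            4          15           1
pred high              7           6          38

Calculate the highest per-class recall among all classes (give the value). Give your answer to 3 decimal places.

Per-class recall (TP/(TP+FN)):
  low: TP=15, FN=4+7=11 → 15/26 = 0.5769
  medium: TP=15, FN=8+6=14 → 15/29 = 0.5172
  high: TP=38, FN=5+1=6 → 38/44 = 0.8636
Highest is class 'high' with recall = 0.864.

0.864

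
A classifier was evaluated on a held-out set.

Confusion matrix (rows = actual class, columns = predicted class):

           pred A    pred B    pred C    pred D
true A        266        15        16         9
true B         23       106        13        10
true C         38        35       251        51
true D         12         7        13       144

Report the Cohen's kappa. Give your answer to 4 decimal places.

Observed agreement pₒ = trace/N = 767/1009 = 0.76016
Expected agreement pₑ = Σ (rowᵢ·colᵢ)/N² = (306·339 + 152·163 + 375·293 + 176·214)/1009² = 0.27115
κ = (pₒ − pₑ)/(1 − pₑ) = (0.76016 − 0.27115)/(1 − 0.27115) = 0.6709

0.6709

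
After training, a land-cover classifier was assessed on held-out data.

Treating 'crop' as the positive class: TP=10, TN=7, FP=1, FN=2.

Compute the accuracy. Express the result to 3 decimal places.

Accuracy = (TP+TN)/N = (10+7)/20 = 0.850

0.850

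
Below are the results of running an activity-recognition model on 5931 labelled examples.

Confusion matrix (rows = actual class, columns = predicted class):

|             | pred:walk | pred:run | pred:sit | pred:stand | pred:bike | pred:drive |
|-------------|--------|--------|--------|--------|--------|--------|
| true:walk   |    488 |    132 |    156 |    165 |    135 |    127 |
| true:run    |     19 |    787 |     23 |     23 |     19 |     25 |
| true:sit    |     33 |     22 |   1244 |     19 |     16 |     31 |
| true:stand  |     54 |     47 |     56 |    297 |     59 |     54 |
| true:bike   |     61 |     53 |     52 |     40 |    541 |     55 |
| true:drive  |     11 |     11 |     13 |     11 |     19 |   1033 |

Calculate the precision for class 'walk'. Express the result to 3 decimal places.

0.733

Take TP from the diagonal, FP from the rest of the 'walk' prediction marginal, FN from the rest of the 'walk' actual marginal.
precision = TP/(TP+FP).
walk: TP=488, FP=19+33+54+61+11=178 → 488/666 = 0.7327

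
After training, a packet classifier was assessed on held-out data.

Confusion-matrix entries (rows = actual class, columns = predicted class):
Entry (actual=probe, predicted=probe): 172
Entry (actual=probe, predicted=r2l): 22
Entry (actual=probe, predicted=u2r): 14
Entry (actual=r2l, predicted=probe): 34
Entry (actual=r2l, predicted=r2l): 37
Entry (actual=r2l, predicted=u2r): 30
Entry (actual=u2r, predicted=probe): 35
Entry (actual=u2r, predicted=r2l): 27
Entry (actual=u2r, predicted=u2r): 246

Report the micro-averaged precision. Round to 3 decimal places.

0.737

Micro-averaging pools counts across classes: ΣTP=455, ΣFP=162, ΣFN=162.
Micro-precision = TP/(TP+FP) on pooled counts = 0.737 (equals overall accuracy in single-label multiclass).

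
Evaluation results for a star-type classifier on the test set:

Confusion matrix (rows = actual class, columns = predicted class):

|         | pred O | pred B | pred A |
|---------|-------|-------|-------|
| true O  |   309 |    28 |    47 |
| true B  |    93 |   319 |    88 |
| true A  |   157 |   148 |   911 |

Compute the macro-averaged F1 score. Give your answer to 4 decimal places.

0.7007

Per-class F1 score (2·TP/(2·TP+FP+FN)):
  O: TP=309, FP=93+157=250, FN=28+47=75 → 618/943 = 0.65536
  B: TP=319, FP=28+148=176, FN=93+88=181 → 638/995 = 0.64121
  A: TP=911, FP=47+88=135, FN=157+148=305 → 1822/2262 = 0.80548
Macro-F1 score = mean = (0.65536 + 0.64121 + 0.80548) / 3 = 0.7007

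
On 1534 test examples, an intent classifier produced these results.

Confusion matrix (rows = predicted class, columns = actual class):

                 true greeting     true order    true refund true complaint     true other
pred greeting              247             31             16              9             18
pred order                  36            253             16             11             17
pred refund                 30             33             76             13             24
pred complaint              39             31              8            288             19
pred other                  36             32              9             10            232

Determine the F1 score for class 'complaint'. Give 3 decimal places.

Treat 'complaint' as positive and all other classes as negative.
F1 score = 2·TP/(2·TP+FP+FN).
complaint: TP=288, FP=39+31+8+19=97, FN=9+11+13+10=43 → 576/716 = 0.8045

0.804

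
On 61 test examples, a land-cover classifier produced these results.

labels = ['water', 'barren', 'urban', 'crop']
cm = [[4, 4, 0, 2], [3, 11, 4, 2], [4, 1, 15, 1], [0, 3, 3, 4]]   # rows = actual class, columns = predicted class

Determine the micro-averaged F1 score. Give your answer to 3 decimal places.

0.557

Micro-averaging pools counts across classes: ΣTP=34, ΣFP=27, ΣFN=27.
Micro-F1 score = 2·TP/(2·TP+FP+FN) on pooled counts = 0.557 (equals overall accuracy in single-label multiclass).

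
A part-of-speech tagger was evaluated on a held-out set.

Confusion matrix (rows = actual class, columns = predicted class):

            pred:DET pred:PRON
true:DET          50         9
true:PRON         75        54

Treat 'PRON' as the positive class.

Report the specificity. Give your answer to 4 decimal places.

0.8475

Specificity = TN/(TN+FP) = 50/(50+9) = 0.8475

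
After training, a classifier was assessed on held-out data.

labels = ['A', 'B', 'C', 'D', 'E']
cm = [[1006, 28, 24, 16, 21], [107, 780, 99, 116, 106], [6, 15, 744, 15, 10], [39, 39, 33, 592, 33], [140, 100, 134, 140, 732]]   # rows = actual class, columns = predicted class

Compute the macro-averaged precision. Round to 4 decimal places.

0.7581

Per-class precision (TP/(TP+FP)):
  A: TP=1006, FP=107+6+39+140=292 → 1006/1298 = 0.77504
  B: TP=780, FP=28+15+39+100=182 → 780/962 = 0.81081
  C: TP=744, FP=24+99+33+134=290 → 744/1034 = 0.71954
  D: TP=592, FP=16+116+15+140=287 → 592/879 = 0.67349
  E: TP=732, FP=21+106+10+33=170 → 732/902 = 0.81153
Macro-precision = mean = (0.77504 + 0.81081 + 0.71954 + 0.67349 + 0.81153) / 5 = 0.7581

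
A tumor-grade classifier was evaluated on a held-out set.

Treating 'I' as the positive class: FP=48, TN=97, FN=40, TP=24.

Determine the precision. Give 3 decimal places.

Precision = TP/(TP+FP) = 24/(24+48) = 24/72 = 0.333

0.333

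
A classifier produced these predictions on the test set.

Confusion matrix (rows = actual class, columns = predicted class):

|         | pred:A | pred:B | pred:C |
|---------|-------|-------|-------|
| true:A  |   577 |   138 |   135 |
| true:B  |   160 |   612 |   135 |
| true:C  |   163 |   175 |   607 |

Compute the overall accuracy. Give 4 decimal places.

0.6647

Accuracy = trace / total = (577+612+607=1796) / 2702 = 1796/2702 = 0.6647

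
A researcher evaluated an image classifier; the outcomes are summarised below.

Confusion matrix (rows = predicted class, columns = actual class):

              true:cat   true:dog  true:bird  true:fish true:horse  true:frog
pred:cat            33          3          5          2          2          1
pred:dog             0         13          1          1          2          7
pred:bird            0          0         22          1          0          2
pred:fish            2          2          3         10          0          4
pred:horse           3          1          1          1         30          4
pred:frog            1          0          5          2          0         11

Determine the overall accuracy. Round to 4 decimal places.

0.6800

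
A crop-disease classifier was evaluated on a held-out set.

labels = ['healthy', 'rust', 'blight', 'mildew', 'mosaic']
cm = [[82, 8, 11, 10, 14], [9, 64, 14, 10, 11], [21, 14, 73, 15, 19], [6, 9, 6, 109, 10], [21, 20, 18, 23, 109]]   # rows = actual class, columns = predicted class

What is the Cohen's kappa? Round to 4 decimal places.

0.5214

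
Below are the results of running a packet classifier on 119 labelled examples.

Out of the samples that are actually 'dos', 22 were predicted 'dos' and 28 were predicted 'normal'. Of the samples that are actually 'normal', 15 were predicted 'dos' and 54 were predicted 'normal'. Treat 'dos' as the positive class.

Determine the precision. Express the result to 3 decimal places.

Precision = TP/(TP+FP) = 22/(22+15) = 22/37 = 0.595

0.595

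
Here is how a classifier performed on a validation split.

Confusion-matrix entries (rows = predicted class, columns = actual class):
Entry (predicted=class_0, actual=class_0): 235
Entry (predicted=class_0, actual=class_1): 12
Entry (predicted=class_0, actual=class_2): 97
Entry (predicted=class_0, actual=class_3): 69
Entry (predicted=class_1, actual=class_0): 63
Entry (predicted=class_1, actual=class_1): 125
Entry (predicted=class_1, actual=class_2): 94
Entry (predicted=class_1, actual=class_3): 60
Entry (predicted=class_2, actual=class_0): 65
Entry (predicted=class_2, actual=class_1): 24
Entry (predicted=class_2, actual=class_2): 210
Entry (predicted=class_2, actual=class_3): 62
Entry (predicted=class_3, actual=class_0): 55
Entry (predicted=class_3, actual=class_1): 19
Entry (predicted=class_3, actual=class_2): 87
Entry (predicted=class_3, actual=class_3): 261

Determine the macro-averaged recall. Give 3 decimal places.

Per-class recall (TP/(TP+FN)):
  class_0: TP=235, FN=63+65+55=183 → 235/418 = 0.5622
  class_1: TP=125, FN=12+24+19=55 → 125/180 = 0.6944
  class_2: TP=210, FN=97+94+87=278 → 210/488 = 0.4303
  class_3: TP=261, FN=69+60+62=191 → 261/452 = 0.5774
Macro-recall = mean = (0.5622 + 0.6944 + 0.4303 + 0.5774) / 4 = 0.566

0.566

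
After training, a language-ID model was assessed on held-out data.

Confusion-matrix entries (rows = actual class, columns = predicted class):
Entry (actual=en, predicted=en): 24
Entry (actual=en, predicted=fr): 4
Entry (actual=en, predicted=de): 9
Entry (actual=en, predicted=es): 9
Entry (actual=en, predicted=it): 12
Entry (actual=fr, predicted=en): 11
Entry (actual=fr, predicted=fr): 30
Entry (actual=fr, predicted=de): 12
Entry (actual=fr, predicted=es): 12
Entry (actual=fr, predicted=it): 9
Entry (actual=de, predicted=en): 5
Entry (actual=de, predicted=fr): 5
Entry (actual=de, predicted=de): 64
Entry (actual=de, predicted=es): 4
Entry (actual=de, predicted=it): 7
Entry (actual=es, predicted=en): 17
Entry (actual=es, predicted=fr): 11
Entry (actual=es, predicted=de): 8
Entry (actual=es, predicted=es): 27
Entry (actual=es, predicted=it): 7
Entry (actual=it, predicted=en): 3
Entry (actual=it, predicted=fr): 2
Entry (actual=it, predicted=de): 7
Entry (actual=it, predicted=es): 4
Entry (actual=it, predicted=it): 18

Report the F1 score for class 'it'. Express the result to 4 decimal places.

F1 score = 2·TP/(2·TP+FP+FN).
it: TP=18, FP=12+9+7+7=35, FN=3+2+7+4=16 → 36/87 = 0.41379

0.4138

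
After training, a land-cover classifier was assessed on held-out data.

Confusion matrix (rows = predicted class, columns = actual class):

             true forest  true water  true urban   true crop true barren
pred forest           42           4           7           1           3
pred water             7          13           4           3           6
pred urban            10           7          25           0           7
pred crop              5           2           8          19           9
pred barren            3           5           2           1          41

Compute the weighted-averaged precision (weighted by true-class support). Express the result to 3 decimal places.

0.631

Per-class precision (TP/(TP+FP)):
  forest: TP=42, FP=4+7+1+3=15 → 42/57 = 0.7368
  water: TP=13, FP=7+4+3+6=20 → 13/33 = 0.3939
  urban: TP=25, FP=10+7+0+7=24 → 25/49 = 0.5102
  crop: TP=19, FP=5+2+8+9=24 → 19/43 = 0.4419
  barren: TP=41, FP=3+5+2+1=11 → 41/52 = 0.7885
Weighted-precision = Σ (supportᵢ/N)·precisionᵢ with N=234: (67/234)·0.7368 + (31/234)·0.3939 + (46/234)·0.5102 + (24/234)·0.4419 + (66/234)·0.7885 = 0.631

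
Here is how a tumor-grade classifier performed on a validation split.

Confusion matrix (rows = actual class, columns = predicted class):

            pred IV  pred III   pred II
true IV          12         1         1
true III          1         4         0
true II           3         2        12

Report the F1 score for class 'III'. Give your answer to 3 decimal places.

F1 score = 2·TP/(2·TP+FP+FN).
III: TP=4, FP=1+2=3, FN=1+0=1 → 8/12 = 0.6667

0.667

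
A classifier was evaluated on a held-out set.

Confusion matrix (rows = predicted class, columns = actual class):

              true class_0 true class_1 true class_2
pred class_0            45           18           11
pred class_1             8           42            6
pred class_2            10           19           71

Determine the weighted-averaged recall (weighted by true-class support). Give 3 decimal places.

Per-class recall (TP/(TP+FN)):
  class_0: TP=45, FN=8+10=18 → 45/63 = 0.7143
  class_1: TP=42, FN=18+19=37 → 42/79 = 0.5316
  class_2: TP=71, FN=11+6=17 → 71/88 = 0.8068
Weighted-recall = Σ (supportᵢ/N)·recallᵢ with N=230: (63/230)·0.7143 + (79/230)·0.5316 + (88/230)·0.8068 = 0.687

0.687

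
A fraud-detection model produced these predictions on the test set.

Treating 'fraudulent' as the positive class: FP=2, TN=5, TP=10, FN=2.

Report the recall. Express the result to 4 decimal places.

0.8333

Recall = TP/(TP+FN) = 10/(10+2) = 10/12 = 0.8333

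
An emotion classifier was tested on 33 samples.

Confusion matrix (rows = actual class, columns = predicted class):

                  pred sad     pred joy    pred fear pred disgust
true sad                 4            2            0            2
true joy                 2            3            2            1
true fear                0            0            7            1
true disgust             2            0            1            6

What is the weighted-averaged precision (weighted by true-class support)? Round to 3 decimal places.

0.600

Per-class precision (TP/(TP+FP)):
  sad: TP=4, FP=2+0+2=4 → 4/8 = 0.5000
  joy: TP=3, FP=2+0+0=2 → 3/5 = 0.6000
  fear: TP=7, FP=0+2+1=3 → 7/10 = 0.7000
  disgust: TP=6, FP=2+1+1=4 → 6/10 = 0.6000
Weighted-precision = Σ (supportᵢ/N)·precisionᵢ with N=33: (8/33)·0.5000 + (8/33)·0.6000 + (8/33)·0.7000 + (9/33)·0.6000 = 0.600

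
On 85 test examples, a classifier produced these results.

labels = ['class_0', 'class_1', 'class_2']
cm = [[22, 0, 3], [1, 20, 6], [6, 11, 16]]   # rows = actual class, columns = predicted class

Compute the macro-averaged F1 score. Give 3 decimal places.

0.685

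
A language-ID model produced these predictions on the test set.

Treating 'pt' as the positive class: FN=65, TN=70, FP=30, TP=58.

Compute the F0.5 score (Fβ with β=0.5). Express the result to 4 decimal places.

Fβ = (1+β²)·TP / ((1+β²)·TP + β²·FN + FP), with β²=1/4
= 1.25·58 / (1.25·58 + 0.25·65 + 30) = 0.6105

0.6105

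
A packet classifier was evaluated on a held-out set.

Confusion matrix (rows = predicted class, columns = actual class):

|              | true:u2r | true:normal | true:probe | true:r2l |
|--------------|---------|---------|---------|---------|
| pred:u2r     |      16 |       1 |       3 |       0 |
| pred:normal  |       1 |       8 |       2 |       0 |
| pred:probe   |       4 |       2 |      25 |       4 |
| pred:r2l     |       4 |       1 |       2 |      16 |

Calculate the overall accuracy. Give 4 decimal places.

Accuracy = trace / total = (16+8+25+16=65) / 89 = 65/89 = 0.7303

0.7303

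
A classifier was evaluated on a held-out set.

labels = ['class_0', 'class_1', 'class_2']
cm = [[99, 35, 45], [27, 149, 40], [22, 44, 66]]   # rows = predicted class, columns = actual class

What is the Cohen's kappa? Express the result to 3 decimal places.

0.383

Observed agreement pₒ = trace/N = 314/527 = 0.5958
Expected agreement pₑ = Σ (rowᵢ·colᵢ)/N² = (148·179 + 228·216 + 151·132)/527² = 0.3445
κ = (pₒ − pₑ)/(1 − pₑ) = (0.5958 − 0.3445)/(1 − 0.3445) = 0.383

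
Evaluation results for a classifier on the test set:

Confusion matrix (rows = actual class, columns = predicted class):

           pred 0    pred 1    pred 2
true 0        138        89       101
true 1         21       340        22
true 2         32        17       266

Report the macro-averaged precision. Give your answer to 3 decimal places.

Per-class precision (TP/(TP+FP)):
  0: TP=138, FP=21+32=53 → 138/191 = 0.7225
  1: TP=340, FP=89+17=106 → 340/446 = 0.7623
  2: TP=266, FP=101+22=123 → 266/389 = 0.6838
Macro-precision = mean = (0.7225 + 0.7623 + 0.6838) / 3 = 0.723

0.723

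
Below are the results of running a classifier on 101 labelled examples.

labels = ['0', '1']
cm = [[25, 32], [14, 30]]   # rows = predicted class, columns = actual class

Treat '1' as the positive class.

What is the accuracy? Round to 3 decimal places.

Accuracy = (TP+TN)/N = (30+25)/101 = 0.545

0.545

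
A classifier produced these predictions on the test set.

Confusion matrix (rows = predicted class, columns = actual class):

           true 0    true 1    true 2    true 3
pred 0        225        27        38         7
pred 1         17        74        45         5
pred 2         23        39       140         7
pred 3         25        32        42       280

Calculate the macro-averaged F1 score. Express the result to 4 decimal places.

0.6640

Per-class F1 score (2·TP/(2·TP+FP+FN)):
  0: TP=225, FP=27+38+7=72, FN=17+23+25=65 → 450/587 = 0.76661
  1: TP=74, FP=17+45+5=67, FN=27+39+32=98 → 148/313 = 0.47284
  2: TP=140, FP=23+39+7=69, FN=38+45+42=125 → 280/474 = 0.59072
  3: TP=280, FP=25+32+42=99, FN=7+5+7=19 → 560/678 = 0.82596
Macro-F1 score = mean = (0.76661 + 0.47284 + 0.59072 + 0.82596) / 4 = 0.6640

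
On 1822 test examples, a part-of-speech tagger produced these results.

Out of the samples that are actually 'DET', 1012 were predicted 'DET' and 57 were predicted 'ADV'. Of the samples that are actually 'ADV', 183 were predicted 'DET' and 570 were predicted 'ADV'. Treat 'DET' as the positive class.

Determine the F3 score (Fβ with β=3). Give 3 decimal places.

Fβ = (1+β²)·TP / ((1+β²)·TP + β²·FN + FP), with β²=9
= 10·1012 / (10·1012 + 9·57 + 183) = 0.936

0.936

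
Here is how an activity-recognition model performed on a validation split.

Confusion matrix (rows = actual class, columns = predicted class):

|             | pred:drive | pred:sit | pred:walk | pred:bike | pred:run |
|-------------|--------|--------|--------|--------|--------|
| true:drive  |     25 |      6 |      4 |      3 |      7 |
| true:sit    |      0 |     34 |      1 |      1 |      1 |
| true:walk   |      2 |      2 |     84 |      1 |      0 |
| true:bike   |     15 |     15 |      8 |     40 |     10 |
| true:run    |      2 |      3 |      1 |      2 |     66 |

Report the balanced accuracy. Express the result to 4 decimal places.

Balanced accuracy = mean of per-class recall.
  drive: recall = 25/45 = 0.55556
  sit: recall = 34/37 = 0.91892
  walk: recall = 84/89 = 0.94382
  bike: recall = 40/88 = 0.45455
  run: recall = 66/74 = 0.89189
Mean = (0.55556 + 0.91892 + 0.94382 + 0.45455 + 0.89189) / 5 = 0.7529

0.7529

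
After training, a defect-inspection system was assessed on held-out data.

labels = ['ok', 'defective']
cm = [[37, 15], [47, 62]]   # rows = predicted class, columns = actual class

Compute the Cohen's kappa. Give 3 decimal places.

0.241

Observed agreement pₒ = trace/N = 99/161 = 0.6149
Expected agreement pₑ = Σ (rowᵢ·colᵢ)/N² = (84·52 + 77·109)/161² = 0.4923
κ = (pₒ − pₑ)/(1 − pₑ) = (0.6149 − 0.4923)/(1 − 0.4923) = 0.241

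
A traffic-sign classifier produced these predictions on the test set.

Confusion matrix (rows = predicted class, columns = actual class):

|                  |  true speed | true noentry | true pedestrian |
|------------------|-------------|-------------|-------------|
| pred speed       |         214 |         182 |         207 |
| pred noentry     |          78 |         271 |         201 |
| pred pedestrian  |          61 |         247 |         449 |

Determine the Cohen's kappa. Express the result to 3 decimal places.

0.224

Observed agreement pₒ = trace/N = 934/1910 = 0.4890
Expected agreement pₑ = Σ (rowᵢ·colᵢ)/N² = (353·603 + 700·550 + 857·757)/1910² = 0.3417
κ = (pₒ − pₑ)/(1 − pₑ) = (0.4890 − 0.3417)/(1 − 0.3417) = 0.224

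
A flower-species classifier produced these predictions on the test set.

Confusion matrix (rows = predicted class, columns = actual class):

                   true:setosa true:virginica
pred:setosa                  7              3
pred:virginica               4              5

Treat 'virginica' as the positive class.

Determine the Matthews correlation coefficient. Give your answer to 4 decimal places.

0.2584

MCC = (TP·TN − FP·FN) / √((TP+FP)(TP+FN)(TN+FP)(TN+FN))
Numerator = 5·7 − 4·3 = 23
Denominator = √(9·8·11·10) = √7920 = 88.9944
MCC = 23 / 88.9944 = 0.2584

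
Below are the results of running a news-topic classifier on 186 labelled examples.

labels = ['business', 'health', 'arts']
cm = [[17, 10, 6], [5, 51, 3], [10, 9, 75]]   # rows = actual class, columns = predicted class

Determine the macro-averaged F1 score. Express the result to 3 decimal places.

0.719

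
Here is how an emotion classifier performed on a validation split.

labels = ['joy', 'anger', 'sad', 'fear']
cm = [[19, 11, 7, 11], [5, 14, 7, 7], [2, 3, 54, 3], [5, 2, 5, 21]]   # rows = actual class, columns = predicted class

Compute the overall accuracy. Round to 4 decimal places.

0.6136

Accuracy = trace / total = (19+14+54+21=108) / 176 = 108/176 = 0.6136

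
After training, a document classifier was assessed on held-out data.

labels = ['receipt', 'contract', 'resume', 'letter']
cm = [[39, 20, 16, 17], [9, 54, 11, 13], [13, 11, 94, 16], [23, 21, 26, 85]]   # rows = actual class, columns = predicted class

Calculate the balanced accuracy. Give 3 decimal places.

Balanced accuracy = mean of per-class recall.
  receipt: recall = 39/92 = 0.4239
  contract: recall = 54/87 = 0.6207
  resume: recall = 94/134 = 0.7015
  letter: recall = 85/155 = 0.5484
Mean = (0.4239 + 0.6207 + 0.7015 + 0.5484) / 4 = 0.574

0.574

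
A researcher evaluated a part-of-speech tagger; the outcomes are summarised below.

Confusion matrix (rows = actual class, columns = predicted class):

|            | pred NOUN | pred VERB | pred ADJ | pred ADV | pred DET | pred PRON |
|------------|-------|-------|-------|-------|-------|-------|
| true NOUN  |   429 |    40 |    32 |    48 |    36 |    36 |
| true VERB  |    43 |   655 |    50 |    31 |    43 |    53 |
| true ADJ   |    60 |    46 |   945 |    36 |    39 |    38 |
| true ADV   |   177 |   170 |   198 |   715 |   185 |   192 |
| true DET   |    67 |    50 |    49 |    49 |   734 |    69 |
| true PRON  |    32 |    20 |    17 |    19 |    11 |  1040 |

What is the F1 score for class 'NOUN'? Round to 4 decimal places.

One-vs-rest for 'NOUN': TP = diagonal; FP = other classes predicted 'NOUN'; FN = 'NOUN' predicted as other.
F1 score = 2·TP/(2·TP+FP+FN).
NOUN: TP=429, FP=43+60+177+67+32=379, FN=40+32+48+36+36=192 → 858/1429 = 0.60042

0.6004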